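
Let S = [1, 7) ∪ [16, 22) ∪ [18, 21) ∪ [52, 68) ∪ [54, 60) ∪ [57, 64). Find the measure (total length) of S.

Merged: [1, 7), [16, 22), [52, 68).
Lengths: 6 + 6 + 16 = 28.

28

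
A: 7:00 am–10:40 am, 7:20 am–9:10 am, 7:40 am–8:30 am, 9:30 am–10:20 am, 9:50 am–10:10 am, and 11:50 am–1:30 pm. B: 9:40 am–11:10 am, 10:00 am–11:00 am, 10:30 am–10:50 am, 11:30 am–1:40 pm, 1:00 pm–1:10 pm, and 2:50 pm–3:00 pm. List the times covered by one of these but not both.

First set merges to 7:00 am–10:40 am, 11:50 am–1:30 pm.
Second set merges to 9:40 am–11:10 am, 11:30 am–1:40 pm, 2:50 pm–3:00 pm.
A but not B: 7:00 am–9:40 am.
B but not A: 10:40 am–11:10 am, 11:30 am–11:50 am, 1:30 pm–1:40 pm, 2:50 pm–3:00 pm.
Combining gives A △ B.

7:00 am–9:40 am, 10:40 am–11:10 am, 11:30 am–11:50 am, 1:30 pm–1:40 pm, 2:50 pm–3:00 pm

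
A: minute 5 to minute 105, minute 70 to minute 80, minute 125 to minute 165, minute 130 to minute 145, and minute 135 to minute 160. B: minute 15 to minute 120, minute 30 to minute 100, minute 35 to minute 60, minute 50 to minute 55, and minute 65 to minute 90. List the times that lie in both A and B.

Merge the first list: minute 5 to minute 105, minute 125 to minute 165.
Merge the second list: minute 15 to minute 120.
minute 5 to minute 105 overlaps B on minute 15 to minute 105.
minute 125 to minute 165 falls entirely outside B.

minute 15 to minute 105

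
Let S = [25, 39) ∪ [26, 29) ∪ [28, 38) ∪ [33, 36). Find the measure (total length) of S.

Merged: [25, 39).
Length: 14.

14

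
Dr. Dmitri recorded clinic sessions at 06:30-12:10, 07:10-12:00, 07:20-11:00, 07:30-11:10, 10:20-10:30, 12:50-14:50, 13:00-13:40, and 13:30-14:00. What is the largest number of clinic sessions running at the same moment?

5

At 10:20, 5 of the intervals are simultaneously active.
No point has more.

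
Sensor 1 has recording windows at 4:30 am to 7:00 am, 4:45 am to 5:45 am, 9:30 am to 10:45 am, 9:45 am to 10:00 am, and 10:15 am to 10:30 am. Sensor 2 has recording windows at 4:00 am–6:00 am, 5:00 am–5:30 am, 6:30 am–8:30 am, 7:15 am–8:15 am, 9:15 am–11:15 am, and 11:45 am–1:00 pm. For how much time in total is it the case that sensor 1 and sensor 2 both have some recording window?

3 h 15 min

First set merges to 4:30 am–7:00 am, 9:30 am–10:45 am.
Second set merges to 4:00 am–6:00 am, 6:30 am–8:30 am, 9:15 am–11:15 am, 11:45 am–1:00 pm.
A ∩ B = 4:30 am–6:00 am, 6:30 am–7:00 am, 9:30 am–10:45 am.
Total: 1 h 30 min + 30 min + 1 h 15 min = 3 h 15 min.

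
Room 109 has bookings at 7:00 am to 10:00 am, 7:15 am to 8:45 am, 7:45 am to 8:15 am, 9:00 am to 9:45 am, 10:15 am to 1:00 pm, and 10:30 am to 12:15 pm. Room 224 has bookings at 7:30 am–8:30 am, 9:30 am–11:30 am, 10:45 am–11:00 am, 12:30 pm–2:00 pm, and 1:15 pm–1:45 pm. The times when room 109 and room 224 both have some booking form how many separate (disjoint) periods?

4

Merge the first list: 7:00 am–10:00 am, 10:15 am–1:00 pm.
Merge the second list: 7:30 am–8:30 am, 9:30 am–11:30 am, 12:30 pm–2:00 pm.
A ∩ B = 7:30 am–8:30 am, 9:30 am–10:00 am, 10:15 am–11:30 am, 12:30 pm–1:00 pm.
That is 4 disjoint pieces.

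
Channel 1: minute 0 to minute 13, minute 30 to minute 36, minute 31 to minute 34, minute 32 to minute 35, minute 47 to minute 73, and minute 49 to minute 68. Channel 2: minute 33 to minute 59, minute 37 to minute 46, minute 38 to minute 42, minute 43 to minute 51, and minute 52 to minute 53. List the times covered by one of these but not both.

minute 0 to minute 13, minute 30 to minute 33, minute 36 to minute 47, minute 59 to minute 73

First set merges to minute 0 to minute 13, minute 30 to minute 36, minute 47 to minute 73.
Second set merges to minute 33 to minute 59.
A \ B = minute 0 to minute 13, minute 30 to minute 33, minute 59 to minute 73.
B \ A = minute 36 to minute 47.
Union of the two gives the symmetric difference.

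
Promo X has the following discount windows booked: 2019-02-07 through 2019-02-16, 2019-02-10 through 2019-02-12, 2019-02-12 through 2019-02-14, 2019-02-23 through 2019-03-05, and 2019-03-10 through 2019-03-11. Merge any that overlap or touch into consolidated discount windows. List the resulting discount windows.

2019-02-07 through 2019-02-16, 2019-02-23 through 2019-03-05, 2019-03-10 through 2019-03-11

2019-02-10 through 2019-02-12 overlaps/touches 2019-02-07 through 2019-02-16 → extend to 2019-02-07 through 2019-02-16.
2019-02-12 through 2019-02-14 overlaps/touches 2019-02-07 through 2019-02-16 → extend to 2019-02-07 through 2019-02-16.
2019-02-23 through 2019-03-05 is disjoint → start new block.
2019-03-10 through 2019-03-11 is disjoint → start new block.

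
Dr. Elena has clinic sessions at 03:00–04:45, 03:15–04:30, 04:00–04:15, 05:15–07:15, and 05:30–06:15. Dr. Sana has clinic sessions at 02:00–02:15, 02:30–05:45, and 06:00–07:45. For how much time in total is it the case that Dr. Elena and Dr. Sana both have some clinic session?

Merge the first list: 03:00–04:45, 05:15–07:15.
A ∩ B = 03:00–04:45, 05:15–05:45, 06:00–07:15.
Total: 1 h 45 min + 30 min + 1 h 15 min = 3 h 30 min.

3 h 30 min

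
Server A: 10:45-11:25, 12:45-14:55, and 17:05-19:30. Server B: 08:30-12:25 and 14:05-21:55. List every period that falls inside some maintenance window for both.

10:45–11:25, 14:05–14:55, 17:05–19:30

10:45–11:25 ∩ B → 10:45–11:25.
12:45–14:55 ∩ B → 14:05–14:55.
17:05–19:30 ∩ B → 17:05–19:30.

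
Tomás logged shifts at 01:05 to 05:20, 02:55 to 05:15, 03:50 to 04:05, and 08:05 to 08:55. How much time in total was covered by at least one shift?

Merged: 01:05-05:20, 08:05-08:55.
Lengths: 4 h 15 min + 50 min = 5 h 5 min.

5 h 5 min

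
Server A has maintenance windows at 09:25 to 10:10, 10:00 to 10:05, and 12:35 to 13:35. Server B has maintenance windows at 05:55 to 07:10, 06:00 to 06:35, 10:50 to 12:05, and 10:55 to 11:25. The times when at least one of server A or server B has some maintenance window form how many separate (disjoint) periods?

First set merges to 09:25-10:10, 12:35-13:35.
Second set merges to 05:55-07:10, 10:50-12:05.
A ∪ B = 05:55-07:10, 09:25-10:10, 10:50-12:05, 12:35-13:35.
That is 4 disjoint pieces.

4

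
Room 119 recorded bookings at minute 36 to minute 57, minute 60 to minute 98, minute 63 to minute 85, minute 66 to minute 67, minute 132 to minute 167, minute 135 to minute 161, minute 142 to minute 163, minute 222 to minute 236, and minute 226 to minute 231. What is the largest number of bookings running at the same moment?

3

At minute 66, 3 of the intervals are simultaneously active.
No point has more.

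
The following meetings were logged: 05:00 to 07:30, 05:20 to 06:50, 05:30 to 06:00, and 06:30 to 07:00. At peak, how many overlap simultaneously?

3

Sweep endpoints in order; track running count of active intervals.
Peak of 3 reached at 05:30.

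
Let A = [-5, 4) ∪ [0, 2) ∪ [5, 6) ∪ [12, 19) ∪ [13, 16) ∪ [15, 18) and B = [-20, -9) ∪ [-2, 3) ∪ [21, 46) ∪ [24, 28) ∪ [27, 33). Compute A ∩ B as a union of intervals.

A, merged: [-5, 4), [5, 6), [12, 19).
B, merged: [-20, -9), [-2, 3), [21, 46).
[-5, 4) meets the second set on [-2, 3).
[5, 6): no overlap with the second set.
[12, 19): no overlap with the second set.

[-2, 3)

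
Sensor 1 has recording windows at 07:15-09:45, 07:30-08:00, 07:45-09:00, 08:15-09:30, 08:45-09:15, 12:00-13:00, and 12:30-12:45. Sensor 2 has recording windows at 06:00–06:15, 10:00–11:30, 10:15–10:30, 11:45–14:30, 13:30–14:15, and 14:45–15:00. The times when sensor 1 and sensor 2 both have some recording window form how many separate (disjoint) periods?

Merge the first list: 07:15–09:45, 12:00–13:00.
Merge the second list: 06:00–06:15, 10:00–11:30, 11:45–14:30, 14:45–15:00.
A ∩ B = 12:00–13:00.
That is 1 disjoint piece.

1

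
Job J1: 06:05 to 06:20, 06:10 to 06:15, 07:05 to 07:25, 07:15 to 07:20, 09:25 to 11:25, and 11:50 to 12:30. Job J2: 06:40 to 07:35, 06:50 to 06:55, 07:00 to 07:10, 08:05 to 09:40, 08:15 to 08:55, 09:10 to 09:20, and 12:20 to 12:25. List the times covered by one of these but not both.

06:05–06:20, 06:40–07:05, 07:25–07:35, 08:05–09:25, 09:40–11:25, 11:50–12:20, 12:25–12:30

Merge the first list: 06:05–06:20, 07:05–07:25, 09:25–11:25, 11:50–12:30.
Merge the second list: 06:40–07:35, 08:05–09:40, 12:20–12:25.
A \ B = 06:05–06:20, 09:40–11:25, 11:50–12:20, 12:25–12:30.
B \ A = 06:40–07:05, 07:25–07:35, 08:05–09:25.
Union of the two gives the symmetric difference.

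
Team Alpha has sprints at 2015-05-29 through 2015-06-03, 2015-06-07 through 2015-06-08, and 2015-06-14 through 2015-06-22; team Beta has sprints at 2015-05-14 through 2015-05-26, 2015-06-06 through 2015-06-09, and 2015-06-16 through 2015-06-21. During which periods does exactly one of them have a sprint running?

Only in the first: 2015-05-29 through 2015-06-03, 2015-06-14 through 2015-06-15, 2015-06-22 through 2015-06-22.
Only in the second: 2015-05-14 through 2015-05-26, 2015-06-06 through 2015-06-06, 2015-06-09 through 2015-06-09.
Together these are the periods covered by exactly one.

2015-05-14 through 2015-05-26, 2015-05-29 through 2015-06-03, 2015-06-06 through 2015-06-06, 2015-06-09 through 2015-06-09, 2015-06-14 through 2015-06-15, 2015-06-22 through 2015-06-22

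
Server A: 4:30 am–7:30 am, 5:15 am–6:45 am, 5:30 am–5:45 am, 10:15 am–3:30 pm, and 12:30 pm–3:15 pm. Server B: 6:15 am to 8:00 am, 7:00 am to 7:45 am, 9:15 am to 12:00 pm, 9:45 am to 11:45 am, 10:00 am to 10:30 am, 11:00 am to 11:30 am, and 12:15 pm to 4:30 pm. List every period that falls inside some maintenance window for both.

6:15 am-7:30 am, 10:15 am-12:00 pm, 12:15 pm-3:30 pm

A, merged: 4:30 am-7:30 am, 10:15 am-3:30 pm.
B, merged: 6:15 am-8:00 am, 9:15 am-12:00 pm, 12:15 pm-4:30 pm.
4:30 am-7:30 am meets the second set on 6:15 am-7:30 am.
10:15 am-3:30 pm meets the second set on 10:15 am-12:00 pm, 12:15 pm-3:30 pm.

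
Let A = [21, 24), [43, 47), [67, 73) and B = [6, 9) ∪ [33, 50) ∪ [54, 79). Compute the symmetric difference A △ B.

[6, 9) ∪ [21, 24) ∪ [33, 43) ∪ [47, 50) ∪ [54, 67) ∪ [73, 79)

A \ B = [21, 24).
B \ A = [6, 9), [33, 43), [47, 50), [54, 67), [73, 79).
Union of the two gives the symmetric difference.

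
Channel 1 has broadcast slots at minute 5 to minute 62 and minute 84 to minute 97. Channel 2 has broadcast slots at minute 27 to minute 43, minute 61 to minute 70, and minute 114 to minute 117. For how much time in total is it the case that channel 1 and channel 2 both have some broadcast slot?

A ∩ B = minute 27 to minute 43, minute 61 to minute 62.
Total: 16 minutes + 1 minute = 17 minutes.

17 minutes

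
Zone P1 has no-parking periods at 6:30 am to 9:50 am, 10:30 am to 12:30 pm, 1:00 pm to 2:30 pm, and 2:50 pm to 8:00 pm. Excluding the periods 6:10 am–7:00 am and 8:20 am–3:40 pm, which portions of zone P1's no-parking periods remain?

6:30 am-9:50 am with B removed leaves 7:00 am-8:20 am.
10:30 am-12:30 pm lies entirely inside B → drops out.
1:00 pm-2:30 pm lies entirely inside B → drops out.
2:50 pm-8:00 pm with B removed leaves 3:40 pm-8:00 pm.

7:00 am-8:20 am, 3:40 pm-8:00 pm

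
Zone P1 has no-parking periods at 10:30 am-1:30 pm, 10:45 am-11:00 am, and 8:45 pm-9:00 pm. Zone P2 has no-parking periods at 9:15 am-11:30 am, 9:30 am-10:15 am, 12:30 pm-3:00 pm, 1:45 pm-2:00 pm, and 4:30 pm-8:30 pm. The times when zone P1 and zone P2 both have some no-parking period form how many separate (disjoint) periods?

2

Merge the first list: 10:30 am-1:30 pm, 8:45 pm-9:00 pm.
Merge the second list: 9:15 am-11:30 am, 12:30 pm-3:00 pm, 4:30 pm-8:30 pm.
A ∩ B = 10:30 am-11:30 am, 12:30 pm-1:30 pm.
That is 2 disjoint pieces.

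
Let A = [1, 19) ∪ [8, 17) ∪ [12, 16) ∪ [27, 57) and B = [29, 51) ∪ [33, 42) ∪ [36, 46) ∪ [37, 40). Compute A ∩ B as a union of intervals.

[29, 51)

A, merged: [1, 19), [27, 57).
B, merged: [29, 51).
[1, 19) meets no B interval.
[27, 57) ∩ B → [29, 51).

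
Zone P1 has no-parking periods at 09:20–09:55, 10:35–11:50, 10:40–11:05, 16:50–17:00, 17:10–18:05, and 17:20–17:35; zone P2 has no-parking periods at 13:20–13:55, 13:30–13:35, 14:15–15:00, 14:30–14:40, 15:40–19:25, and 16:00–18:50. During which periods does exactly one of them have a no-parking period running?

Merge the first list: 09:20–09:55, 10:35–11:50, 16:50–17:00, 17:10–18:05.
Merge the second list: 13:20–13:55, 14:15–15:00, 15:40–19:25.
A but not B: 09:20–09:55, 10:35–11:50.
B but not A: 13:20–13:55, 14:15–15:00, 15:40–16:50, 17:00–17:10, 18:05–19:25.
Combining gives A △ B.

09:20–09:55, 10:35–11:50, 13:20–13:55, 14:15–15:00, 15:40–16:50, 17:00–17:10, 18:05–19:25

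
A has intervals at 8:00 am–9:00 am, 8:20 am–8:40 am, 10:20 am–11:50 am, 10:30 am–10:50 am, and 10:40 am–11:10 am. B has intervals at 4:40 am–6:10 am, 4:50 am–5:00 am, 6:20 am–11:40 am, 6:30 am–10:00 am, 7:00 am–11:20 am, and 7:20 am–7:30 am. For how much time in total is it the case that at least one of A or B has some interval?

First set merges to 8:00 am-9:00 am, 10:20 am-11:50 am.
Second set merges to 4:40 am-6:10 am, 6:20 am-11:40 am.
A ∪ B = 4:40 am-6:10 am, 6:20 am-11:50 am.
Total: 1 h 30 min + 5 h 30 min = 7 h.

7 h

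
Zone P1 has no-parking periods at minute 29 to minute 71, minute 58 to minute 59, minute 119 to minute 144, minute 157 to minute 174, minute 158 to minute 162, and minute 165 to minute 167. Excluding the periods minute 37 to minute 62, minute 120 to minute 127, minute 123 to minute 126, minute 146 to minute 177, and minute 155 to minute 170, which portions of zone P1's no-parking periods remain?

First set merges to minute 29 to minute 71, minute 119 to minute 144, minute 157 to minute 174.
Second set merges to minute 37 to minute 62, minute 120 to minute 127, minute 146 to minute 177.
minute 29 to minute 71 minus B → minute 29 to minute 37, minute 62 to minute 71.
minute 119 to minute 144 minus B → minute 119 to minute 120, minute 127 to minute 144.
minute 157 to minute 174: fully covered by B → removed.

minute 29 to minute 37, minute 62 to minute 71, minute 119 to minute 120, minute 127 to minute 144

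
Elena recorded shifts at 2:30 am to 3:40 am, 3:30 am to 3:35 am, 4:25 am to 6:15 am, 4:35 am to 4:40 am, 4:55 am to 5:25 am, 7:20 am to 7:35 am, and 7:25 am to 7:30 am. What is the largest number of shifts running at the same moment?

At 3:30 am, 2 of the intervals are simultaneously active.
No point has more.

2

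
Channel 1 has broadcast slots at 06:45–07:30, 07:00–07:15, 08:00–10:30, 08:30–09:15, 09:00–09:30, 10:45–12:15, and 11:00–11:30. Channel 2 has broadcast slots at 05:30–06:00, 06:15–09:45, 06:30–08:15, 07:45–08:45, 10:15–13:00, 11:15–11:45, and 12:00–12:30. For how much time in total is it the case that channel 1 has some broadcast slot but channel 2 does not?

Merge the first list: 06:45-07:30, 08:00-10:30, 10:45-12:15.
Merge the second list: 05:30-06:00, 06:15-09:45, 10:15-13:00.
A \ B = 09:45-10:15.
Total: 30 min.

30 min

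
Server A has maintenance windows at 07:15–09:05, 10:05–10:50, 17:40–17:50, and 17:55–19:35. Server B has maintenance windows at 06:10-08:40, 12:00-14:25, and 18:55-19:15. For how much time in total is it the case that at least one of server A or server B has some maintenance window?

A ∪ B = 06:10-09:05, 10:05-10:50, 12:00-14:25, 17:40-17:50, 17:55-19:35.
Total: 2 h 55 min + 45 min + 2 h 25 min + 10 min + 1 h 40 min = 7 h 55 min.

7 h 55 min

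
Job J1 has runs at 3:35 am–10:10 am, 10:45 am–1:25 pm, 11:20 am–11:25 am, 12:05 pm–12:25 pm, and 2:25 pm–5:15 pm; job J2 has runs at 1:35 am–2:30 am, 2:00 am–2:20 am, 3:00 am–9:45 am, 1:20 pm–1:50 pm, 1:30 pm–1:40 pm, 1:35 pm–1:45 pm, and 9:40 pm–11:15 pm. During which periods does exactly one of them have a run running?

1:35 am-2:30 am, 3:00 am-3:35 am, 9:45 am-10:10 am, 10:45 am-1:20 pm, 1:25 pm-1:50 pm, 2:25 pm-5:15 pm, 9:40 pm-11:15 pm

A, merged: 3:35 am-10:10 am, 10:45 am-1:25 pm, 2:25 pm-5:15 pm.
B, merged: 1:35 am-2:30 am, 3:00 am-9:45 am, 1:20 pm-1:50 pm, 9:40 pm-11:15 pm.
A but not B: 9:45 am-10:10 am, 10:45 am-1:20 pm, 2:25 pm-5:15 pm.
B but not A: 1:35 am-2:30 am, 3:00 am-3:35 am, 1:25 pm-1:50 pm, 9:40 pm-11:15 pm.
Combining gives A △ B.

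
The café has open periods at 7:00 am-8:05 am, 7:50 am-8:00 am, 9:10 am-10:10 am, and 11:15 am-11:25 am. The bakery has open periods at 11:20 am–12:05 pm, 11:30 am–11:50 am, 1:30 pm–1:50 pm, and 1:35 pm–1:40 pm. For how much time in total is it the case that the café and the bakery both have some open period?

Merge the first list: 7:00 am–8:05 am, 9:10 am–10:10 am, 11:15 am–11:25 am.
Merge the second list: 11:20 am–12:05 pm, 1:30 pm–1:50 pm.
A ∩ B = 11:20 am–11:25 am.
Total: 5 min.

5 min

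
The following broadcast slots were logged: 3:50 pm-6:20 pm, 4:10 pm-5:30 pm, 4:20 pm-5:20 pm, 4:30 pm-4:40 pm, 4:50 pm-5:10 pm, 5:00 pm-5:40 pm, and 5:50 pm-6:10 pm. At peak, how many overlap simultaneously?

Sweep endpoints in order; track running count of active intervals.
Peak of 5 reached at 5:00 pm.

5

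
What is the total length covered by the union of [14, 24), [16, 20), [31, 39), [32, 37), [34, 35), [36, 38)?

18

Merged: [14, 24), [31, 39).
Lengths: 10 + 8 = 18.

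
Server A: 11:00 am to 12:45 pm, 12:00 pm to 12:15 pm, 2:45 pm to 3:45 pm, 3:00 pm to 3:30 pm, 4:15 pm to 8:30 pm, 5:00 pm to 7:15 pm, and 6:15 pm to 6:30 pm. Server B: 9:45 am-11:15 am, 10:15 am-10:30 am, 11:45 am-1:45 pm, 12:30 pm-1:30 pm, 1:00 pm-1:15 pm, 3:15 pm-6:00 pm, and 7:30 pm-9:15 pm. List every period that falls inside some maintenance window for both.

Merge the first list: 11:00 am–12:45 pm, 2:45 pm–3:45 pm, 4:15 pm–8:30 pm.
Merge the second list: 9:45 am–11:15 am, 11:45 am–1:45 pm, 3:15 pm–6:00 pm, 7:30 pm–9:15 pm.
11:00 am–12:45 pm overlaps B on 11:00 am–11:15 am, 11:45 am–12:45 pm.
2:45 pm–3:45 pm overlaps B on 3:15 pm–3:45 pm.
4:15 pm–8:30 pm overlaps B on 4:15 pm–6:00 pm, 7:30 pm–8:30 pm.

11:00 am–11:15 am, 11:45 am–12:45 pm, 3:15 pm–3:45 pm, 4:15 pm–6:00 pm, 7:30 pm–8:30 pm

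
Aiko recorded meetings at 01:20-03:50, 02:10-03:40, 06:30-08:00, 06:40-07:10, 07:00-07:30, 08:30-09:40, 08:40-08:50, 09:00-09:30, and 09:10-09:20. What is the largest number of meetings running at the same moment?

3

Sweep endpoints in order; track running count of active intervals.
Peak of 3 reached at 07:00.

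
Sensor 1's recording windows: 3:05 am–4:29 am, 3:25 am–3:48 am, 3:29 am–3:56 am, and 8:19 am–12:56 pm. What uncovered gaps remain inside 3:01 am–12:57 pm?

Covered (merged): 3:05 am–4:29 am, 8:19 am–12:56 pm.
Complement within 3:01 am–12:57 pm: 3:01 am–3:05 am, 4:29 am–8:19 am, 12:56 pm–12:57 pm.

3:01 am–3:05 am, 4:29 am–8:19 am, 12:56 pm–12:57 pm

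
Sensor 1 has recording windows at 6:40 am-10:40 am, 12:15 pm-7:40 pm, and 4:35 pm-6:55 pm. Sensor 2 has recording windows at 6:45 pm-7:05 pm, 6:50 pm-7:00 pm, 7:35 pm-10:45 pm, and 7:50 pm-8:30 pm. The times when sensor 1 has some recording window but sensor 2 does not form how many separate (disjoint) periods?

Merge the first list: 6:40 am–10:40 am, 12:15 pm–7:40 pm.
Merge the second list: 6:45 pm–7:05 pm, 7:35 pm–10:45 pm.
A \ B = 6:40 am–10:40 am, 12:15 pm–6:45 pm, 7:05 pm–7:35 pm.
That is 3 disjoint pieces.

3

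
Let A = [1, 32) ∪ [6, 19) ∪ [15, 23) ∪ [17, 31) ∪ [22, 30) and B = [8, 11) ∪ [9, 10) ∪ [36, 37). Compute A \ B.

[1, 8) ∪ [11, 32)

A, merged: [1, 32).
B, merged: [8, 11), [36, 37).
[1, 32) \ B = [1, 8), [11, 32).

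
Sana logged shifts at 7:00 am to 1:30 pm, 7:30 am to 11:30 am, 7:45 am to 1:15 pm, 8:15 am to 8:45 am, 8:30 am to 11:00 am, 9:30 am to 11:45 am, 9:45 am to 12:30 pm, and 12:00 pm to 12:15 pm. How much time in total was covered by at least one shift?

6 h 30 min

Merged: 7:00 am–1:30 pm.
Length: 6 h 30 min.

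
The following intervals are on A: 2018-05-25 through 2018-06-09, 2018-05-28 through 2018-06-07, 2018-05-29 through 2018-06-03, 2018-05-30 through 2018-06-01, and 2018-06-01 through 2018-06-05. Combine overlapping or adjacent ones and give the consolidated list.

2018-05-25 through 2018-06-09

2018-05-28 through 2018-06-07 overlaps/touches 2018-05-25 through 2018-06-09 → extend to 2018-05-25 through 2018-06-09.
2018-05-29 through 2018-06-03 overlaps/touches 2018-05-25 through 2018-06-09 → extend to 2018-05-25 through 2018-06-09.
2018-05-30 through 2018-06-01 overlaps/touches 2018-05-25 through 2018-06-09 → extend to 2018-05-25 through 2018-06-09.
2018-06-01 through 2018-06-05 overlaps/touches 2018-05-25 through 2018-06-09 → extend to 2018-05-25 through 2018-06-09.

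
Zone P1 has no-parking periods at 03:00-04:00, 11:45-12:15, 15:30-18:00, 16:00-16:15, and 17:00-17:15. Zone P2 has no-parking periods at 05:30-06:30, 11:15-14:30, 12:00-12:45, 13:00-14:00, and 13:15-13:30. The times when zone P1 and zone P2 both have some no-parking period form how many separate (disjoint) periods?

Merge the first list: 03:00-04:00, 11:45-12:15, 15:30-18:00.
Merge the second list: 05:30-06:30, 11:15-14:30.
A ∩ B = 11:45-12:15.
That is 1 disjoint piece.

1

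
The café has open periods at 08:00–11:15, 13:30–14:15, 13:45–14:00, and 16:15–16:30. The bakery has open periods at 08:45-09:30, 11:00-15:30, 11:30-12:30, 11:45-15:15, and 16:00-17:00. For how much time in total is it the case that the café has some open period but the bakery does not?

2 h 15 min

First set merges to 08:00–11:15, 13:30–14:15, 16:15–16:30.
Second set merges to 08:45–09:30, 11:00–15:30, 16:00–17:00.
A \ B = 08:00–08:45, 09:30–11:00.
Total: 45 min + 1 h 30 min = 2 h 15 min.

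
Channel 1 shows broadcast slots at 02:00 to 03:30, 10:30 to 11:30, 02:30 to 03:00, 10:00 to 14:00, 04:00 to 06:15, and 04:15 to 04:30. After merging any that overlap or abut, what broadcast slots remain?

Sort by start: 02:00–03:30, 02:30–03:00, 04:00–06:15, 04:15–04:30, 10:00–14:00, 10:30–11:30.
02:30–03:00 overlaps/touches 02:00–03:30 → extend to 02:00–03:30.
04:00–06:15 is disjoint → start new block.
04:15–04:30 overlaps/touches 04:00–06:15 → extend to 04:00–06:15.
10:00–14:00 is disjoint → start new block.
10:30–11:30 overlaps/touches 10:00–14:00 → extend to 10:00–14:00.

02:00–03:30, 04:00–06:15, 10:00–14:00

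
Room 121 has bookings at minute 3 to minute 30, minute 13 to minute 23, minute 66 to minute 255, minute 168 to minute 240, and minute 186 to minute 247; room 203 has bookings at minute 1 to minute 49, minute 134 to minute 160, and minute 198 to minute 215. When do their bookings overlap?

A, merged: minute 3 to minute 30, minute 66 to minute 255.
minute 3 to minute 30 meets the second set on minute 3 to minute 30.
minute 66 to minute 255 meets the second set on minute 134 to minute 160, minute 198 to minute 215.

minute 3 to minute 30, minute 134 to minute 160, minute 198 to minute 215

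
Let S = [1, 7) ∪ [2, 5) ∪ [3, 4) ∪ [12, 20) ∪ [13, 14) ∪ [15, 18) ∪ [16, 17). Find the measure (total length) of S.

14

Merged: [1, 7), [12, 20).
Lengths: 6 + 8 = 14.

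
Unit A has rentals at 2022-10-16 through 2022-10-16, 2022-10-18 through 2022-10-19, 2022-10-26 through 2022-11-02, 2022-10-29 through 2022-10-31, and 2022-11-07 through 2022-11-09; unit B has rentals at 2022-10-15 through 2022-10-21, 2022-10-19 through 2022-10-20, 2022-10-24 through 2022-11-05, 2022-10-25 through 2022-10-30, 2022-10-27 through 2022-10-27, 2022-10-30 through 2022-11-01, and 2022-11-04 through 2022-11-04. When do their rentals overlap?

2022-10-16 through 2022-10-16, 2022-10-18 through 2022-10-19, 2022-10-26 through 2022-11-02

A, merged: 2022-10-16 through 2022-10-16, 2022-10-18 through 2022-10-19, 2022-10-26 through 2022-11-02, 2022-11-07 through 2022-11-09.
B, merged: 2022-10-15 through 2022-10-21, 2022-10-24 through 2022-11-05.
2022-10-16 through 2022-10-16 meets the second set on 2022-10-16 through 2022-10-16.
2022-10-18 through 2022-10-19 meets the second set on 2022-10-18 through 2022-10-19.
2022-10-26 through 2022-11-02 meets the second set on 2022-10-26 through 2022-11-02.
2022-11-07 through 2022-11-09: no overlap with the second set.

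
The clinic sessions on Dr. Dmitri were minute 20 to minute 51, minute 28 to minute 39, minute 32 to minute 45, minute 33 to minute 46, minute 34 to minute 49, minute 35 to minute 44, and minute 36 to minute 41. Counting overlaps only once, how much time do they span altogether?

Merged: minute 20 to minute 51.
Length: 31 minutes.

31 minutes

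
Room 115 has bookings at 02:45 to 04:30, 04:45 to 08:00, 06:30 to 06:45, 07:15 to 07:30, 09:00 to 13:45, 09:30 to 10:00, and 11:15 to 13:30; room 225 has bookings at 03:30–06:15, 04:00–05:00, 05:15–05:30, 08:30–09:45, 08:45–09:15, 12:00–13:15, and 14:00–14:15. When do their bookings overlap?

03:30-04:30, 04:45-06:15, 09:00-09:45, 12:00-13:15

Merge the first list: 02:45-04:30, 04:45-08:00, 09:00-13:45.
Merge the second list: 03:30-06:15, 08:30-09:45, 12:00-13:15, 14:00-14:15.
02:45-04:30 ∩ B → 03:30-04:30.
04:45-08:00 ∩ B → 04:45-06:15.
09:00-13:45 ∩ B → 09:00-09:45, 12:00-13:15.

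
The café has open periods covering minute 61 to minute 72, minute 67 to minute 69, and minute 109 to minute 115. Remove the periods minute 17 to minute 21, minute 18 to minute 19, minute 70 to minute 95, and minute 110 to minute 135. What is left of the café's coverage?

Merge the first list: minute 61 to minute 72, minute 109 to minute 115.
Merge the second list: minute 17 to minute 21, minute 70 to minute 95, minute 110 to minute 135.
minute 61 to minute 72 minus B → minute 61 to minute 70.
minute 109 to minute 115 minus B → minute 109 to minute 110.

minute 61 to minute 70, minute 109 to minute 110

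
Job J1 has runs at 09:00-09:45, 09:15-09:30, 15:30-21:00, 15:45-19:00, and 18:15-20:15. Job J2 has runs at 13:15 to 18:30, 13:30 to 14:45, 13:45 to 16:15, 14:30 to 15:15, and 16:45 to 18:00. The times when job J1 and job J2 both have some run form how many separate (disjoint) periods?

Merge the first list: 09:00-09:45, 15:30-21:00.
Merge the second list: 13:15-18:30.
A ∩ B = 15:30-18:30.
That is 1 disjoint piece.

1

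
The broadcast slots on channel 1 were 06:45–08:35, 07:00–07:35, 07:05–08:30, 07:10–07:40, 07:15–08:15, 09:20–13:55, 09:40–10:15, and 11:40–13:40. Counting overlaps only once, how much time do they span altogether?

6 h 25 min

Merged: 06:45–08:35, 09:20–13:55.
Lengths: 1 h 50 min + 4 h 35 min = 6 h 25 min.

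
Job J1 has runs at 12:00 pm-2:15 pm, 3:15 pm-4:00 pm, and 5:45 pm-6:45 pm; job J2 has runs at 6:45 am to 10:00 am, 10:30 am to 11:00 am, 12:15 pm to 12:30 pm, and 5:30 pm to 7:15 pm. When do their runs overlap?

12:00 pm–2:15 pm overlaps B on 12:15 pm–12:30 pm.
3:15 pm–4:00 pm falls entirely outside B.
5:45 pm–6:45 pm overlaps B on 5:45 pm–6:45 pm.

12:15 pm–12:30 pm, 5:45 pm–6:45 pm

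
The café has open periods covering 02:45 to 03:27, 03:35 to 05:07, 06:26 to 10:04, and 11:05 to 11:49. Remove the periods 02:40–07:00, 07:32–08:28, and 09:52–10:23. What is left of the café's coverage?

07:00–07:32, 08:28–09:52, 11:05–11:49

02:45–03:27: fully covered by B → removed.
03:35–05:07: fully covered by B → removed.
06:26–10:04 minus B → 07:00–07:32, 08:28–09:52.
11:05–11:49: no B overlap → unchanged.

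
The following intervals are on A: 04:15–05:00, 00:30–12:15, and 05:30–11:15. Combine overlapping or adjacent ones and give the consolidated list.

Sort by start: 00:30-12:15, 04:15-05:00, 05:30-11:15.
04:15-05:00 overlaps/touches 00:30-12:15 → extend to 00:30-12:15.
05:30-11:15 overlaps/touches 00:30-12:15 → extend to 00:30-12:15.

00:30-12:15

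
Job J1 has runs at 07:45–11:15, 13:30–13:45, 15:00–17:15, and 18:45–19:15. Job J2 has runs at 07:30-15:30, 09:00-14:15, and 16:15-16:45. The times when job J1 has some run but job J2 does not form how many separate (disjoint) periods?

Second set merges to 07:30–15:30, 16:15–16:45.
A \ B = 15:30–16:15, 16:45–17:15, 18:45–19:15.
That is 3 disjoint pieces.

3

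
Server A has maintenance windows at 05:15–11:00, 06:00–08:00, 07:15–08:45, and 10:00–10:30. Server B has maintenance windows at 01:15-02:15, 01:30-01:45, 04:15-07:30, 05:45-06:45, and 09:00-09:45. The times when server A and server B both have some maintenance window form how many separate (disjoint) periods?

2

First set merges to 05:15–11:00.
Second set merges to 01:15–02:15, 04:15–07:30, 09:00–09:45.
A ∩ B = 05:15–07:30, 09:00–09:45.
That is 2 disjoint pieces.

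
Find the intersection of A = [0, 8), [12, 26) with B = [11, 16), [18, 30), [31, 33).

[12, 16) ∪ [18, 26)

[0, 8) meets no B interval.
[12, 26) ∩ B → [12, 16), [18, 26).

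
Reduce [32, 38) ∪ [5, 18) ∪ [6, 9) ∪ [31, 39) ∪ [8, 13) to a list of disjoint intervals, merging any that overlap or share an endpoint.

[5, 18) ∪ [31, 39)

Sort by start: [5, 18), [6, 9), [8, 13), [31, 39), [32, 38).
[6, 9) overlaps/touches [5, 18) → extend to [5, 18).
[8, 13) overlaps/touches [5, 18) → extend to [5, 18).
[31, 39) is disjoint → start new block.
[32, 38) overlaps/touches [31, 39) → extend to [31, 39).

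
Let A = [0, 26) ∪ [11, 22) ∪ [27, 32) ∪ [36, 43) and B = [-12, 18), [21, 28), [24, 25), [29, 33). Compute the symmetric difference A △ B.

[-12, 0) ∪ [18, 21) ∪ [26, 27) ∪ [28, 29) ∪ [32, 33) ∪ [36, 43)

Merge the first list: [0, 26), [27, 32), [36, 43).
Merge the second list: [-12, 18), [21, 28), [29, 33).
A but not B: [18, 21), [28, 29), [36, 43).
B but not A: [-12, 0), [26, 27), [32, 33).
Combining gives A △ B.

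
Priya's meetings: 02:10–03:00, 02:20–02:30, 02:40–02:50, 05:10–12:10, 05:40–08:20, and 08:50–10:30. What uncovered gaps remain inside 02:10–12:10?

03:00-05:10

Covered (merged): 02:10-03:00, 05:10-12:10.
Complement within 02:10-12:10: 03:00-05:10.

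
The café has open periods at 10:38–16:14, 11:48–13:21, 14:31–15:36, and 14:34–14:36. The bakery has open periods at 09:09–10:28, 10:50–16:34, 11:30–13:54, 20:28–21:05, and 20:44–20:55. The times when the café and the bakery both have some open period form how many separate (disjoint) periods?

1

Merge the first list: 10:38-16:14.
Merge the second list: 09:09-10:28, 10:50-16:34, 20:28-21:05.
A ∩ B = 10:50-16:14.
That is 1 disjoint piece.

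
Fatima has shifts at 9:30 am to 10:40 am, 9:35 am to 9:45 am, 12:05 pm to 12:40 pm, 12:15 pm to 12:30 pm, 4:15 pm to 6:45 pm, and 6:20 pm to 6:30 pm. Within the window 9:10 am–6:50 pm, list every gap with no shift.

9:10 am–9:30 am, 10:40 am–12:05 pm, 12:40 pm–4:15 pm, 6:45 pm–6:50 pm

Covered (merged): 9:30 am–10:40 am, 12:05 pm–12:40 pm, 4:15 pm–6:45 pm.
Uncovered inside 9:10 am–6:50 pm: 9:10 am–9:30 am, 10:40 am–12:05 pm, 12:40 pm–4:15 pm, 6:45 pm–6:50 pm.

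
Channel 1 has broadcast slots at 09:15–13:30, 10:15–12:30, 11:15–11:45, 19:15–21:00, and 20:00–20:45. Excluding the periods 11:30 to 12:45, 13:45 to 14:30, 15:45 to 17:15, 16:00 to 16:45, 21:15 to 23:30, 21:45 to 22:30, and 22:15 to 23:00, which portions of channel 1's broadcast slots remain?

A, merged: 09:15–13:30, 19:15–21:00.
B, merged: 11:30–12:45, 13:45–14:30, 15:45–17:15, 21:15–23:30.
09:15–13:30 with B removed leaves 09:15–11:30, 12:45–13:30.
19:15–21:00 is untouched.

09:15–11:30, 12:45–13:30, 19:15–21:00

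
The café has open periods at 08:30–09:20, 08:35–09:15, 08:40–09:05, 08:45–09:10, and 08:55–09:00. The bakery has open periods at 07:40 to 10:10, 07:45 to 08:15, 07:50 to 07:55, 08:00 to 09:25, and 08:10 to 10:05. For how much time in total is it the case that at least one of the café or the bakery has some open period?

First set merges to 08:30–09:20.
Second set merges to 07:40–10:10.
A ∪ B = 07:40–10:10.
Total: 2 h 30 min.

2 h 30 min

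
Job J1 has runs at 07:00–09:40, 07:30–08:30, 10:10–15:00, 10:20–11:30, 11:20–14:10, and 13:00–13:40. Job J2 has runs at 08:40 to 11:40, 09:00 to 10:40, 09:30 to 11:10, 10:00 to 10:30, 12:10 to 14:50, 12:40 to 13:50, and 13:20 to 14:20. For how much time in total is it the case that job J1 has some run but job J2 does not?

Merge the first list: 07:00-09:40, 10:10-15:00.
Merge the second list: 08:40-11:40, 12:10-14:50.
A \ B = 07:00-08:40, 11:40-12:10, 14:50-15:00.
Total: 1 h 40 min + 30 min + 10 min = 2 h 20 min.

2 h 20 min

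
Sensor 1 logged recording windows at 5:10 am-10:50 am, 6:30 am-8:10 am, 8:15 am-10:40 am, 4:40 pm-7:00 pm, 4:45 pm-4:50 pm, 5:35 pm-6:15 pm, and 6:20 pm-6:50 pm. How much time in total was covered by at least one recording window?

8 h

Merged: 5:10 am–10:50 am, 4:40 pm–7:00 pm.
Lengths: 5 h 40 min + 2 h 20 min = 8 h.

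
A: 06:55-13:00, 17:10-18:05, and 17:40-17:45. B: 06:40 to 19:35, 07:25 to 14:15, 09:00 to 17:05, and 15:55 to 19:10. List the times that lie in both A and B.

A, merged: 06:55–13:00, 17:10–18:05.
B, merged: 06:40–19:35.
06:55–13:00 overlaps B on 06:55–13:00.
17:10–18:05 overlaps B on 17:10–18:05.

06:55–13:00, 17:10–18:05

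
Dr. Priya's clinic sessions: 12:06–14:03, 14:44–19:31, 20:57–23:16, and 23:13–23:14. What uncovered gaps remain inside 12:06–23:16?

14:03–14:44, 19:31–20:57

Covered (merged): 12:06–14:03, 14:44–19:31, 20:57–23:16.
Complement within 12:06–23:16: 14:03–14:44, 19:31–20:57.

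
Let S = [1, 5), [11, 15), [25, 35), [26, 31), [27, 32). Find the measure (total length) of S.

Merged: [1, 5), [11, 15), [25, 35).
Lengths: 4 + 4 + 10 = 18.

18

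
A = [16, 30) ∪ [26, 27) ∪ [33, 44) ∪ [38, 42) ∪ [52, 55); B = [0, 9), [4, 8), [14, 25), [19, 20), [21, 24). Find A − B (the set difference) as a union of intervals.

First set merges to [16, 30), [33, 44), [52, 55).
Second set merges to [0, 9), [14, 25).
[16, 30) with B removed leaves [25, 30).
[33, 44) is untouched.
[52, 55) is untouched.

[25, 30) ∪ [33, 44) ∪ [52, 55)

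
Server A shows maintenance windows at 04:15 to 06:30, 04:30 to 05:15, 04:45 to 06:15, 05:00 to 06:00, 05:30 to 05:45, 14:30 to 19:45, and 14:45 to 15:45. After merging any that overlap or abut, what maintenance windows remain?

04:30–05:15 overlaps/touches 04:15–06:30 → extend to 04:15–06:30.
04:45–06:15 overlaps/touches 04:15–06:30 → extend to 04:15–06:30.
05:00–06:00 overlaps/touches 04:15–06:30 → extend to 04:15–06:30.
05:30–05:45 overlaps/touches 04:15–06:30 → extend to 04:15–06:30.
14:30–19:45 is disjoint → start new block.
14:45–15:45 overlaps/touches 14:30–19:45 → extend to 14:30–19:45.

04:15–06:30, 14:30–19:45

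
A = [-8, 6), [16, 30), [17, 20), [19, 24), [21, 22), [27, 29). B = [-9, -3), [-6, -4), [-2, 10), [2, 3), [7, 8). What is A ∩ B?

[-8, -3) ∪ [-2, 6)

Merge the first list: [-8, 6), [16, 30).
Merge the second list: [-9, -3), [-2, 10).
[-8, 6) meets the second set on [-8, -3), [-2, 6).
[16, 30): no overlap with the second set.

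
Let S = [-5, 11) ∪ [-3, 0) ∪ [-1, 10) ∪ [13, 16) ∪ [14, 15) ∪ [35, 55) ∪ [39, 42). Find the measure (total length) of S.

Merged: [-5, 11), [13, 16), [35, 55).
Lengths: 16 + 3 + 20 = 39.

39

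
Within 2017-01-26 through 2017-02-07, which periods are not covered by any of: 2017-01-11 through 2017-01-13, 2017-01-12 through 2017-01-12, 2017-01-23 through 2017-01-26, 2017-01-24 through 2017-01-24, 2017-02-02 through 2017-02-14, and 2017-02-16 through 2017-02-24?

After merging, the occupied span is 2017-01-11 through 2017-01-13, 2017-01-23 through 2017-01-26, 2017-02-02 through 2017-02-14, 2017-02-16 through 2017-02-24.
Complement within 2017-01-26 through 2017-02-07: 2017-01-27 through 2017-02-01.

2017-01-27 through 2017-02-01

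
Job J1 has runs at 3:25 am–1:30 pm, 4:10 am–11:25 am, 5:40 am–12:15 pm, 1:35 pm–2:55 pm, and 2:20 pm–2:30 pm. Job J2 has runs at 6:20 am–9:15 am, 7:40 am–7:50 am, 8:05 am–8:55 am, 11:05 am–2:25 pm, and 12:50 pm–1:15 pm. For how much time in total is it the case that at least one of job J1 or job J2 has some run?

Merge the first list: 3:25 am–1:30 pm, 1:35 pm–2:55 pm.
Merge the second list: 6:20 am–9:15 am, 11:05 am–2:25 pm.
A ∪ B = 3:25 am–2:55 pm.
Total: 11 h 30 min.

11 h 30 min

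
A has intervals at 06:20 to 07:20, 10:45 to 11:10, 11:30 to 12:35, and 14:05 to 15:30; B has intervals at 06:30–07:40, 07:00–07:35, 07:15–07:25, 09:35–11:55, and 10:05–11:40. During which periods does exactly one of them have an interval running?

Merge the second list: 06:30–07:40, 09:35–11:55.
A \ B = 06:20–06:30, 11:55–12:35, 14:05–15:30.
B \ A = 07:20–07:40, 09:35–10:45, 11:10–11:30.
Union of the two gives the symmetric difference.

06:20–06:30, 07:20–07:40, 09:35–10:45, 11:10–11:30, 11:55–12:35, 14:05–15:30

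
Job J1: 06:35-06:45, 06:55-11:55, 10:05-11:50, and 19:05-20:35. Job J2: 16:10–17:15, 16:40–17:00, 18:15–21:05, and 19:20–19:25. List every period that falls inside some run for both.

Merge the first list: 06:35–06:45, 06:55–11:55, 19:05–20:35.
Merge the second list: 16:10–17:15, 18:15–21:05.
06:35–06:45 meets no B interval.
06:55–11:55 meets no B interval.
19:05–20:35 ∩ B → 19:05–20:35.

19:05–20:35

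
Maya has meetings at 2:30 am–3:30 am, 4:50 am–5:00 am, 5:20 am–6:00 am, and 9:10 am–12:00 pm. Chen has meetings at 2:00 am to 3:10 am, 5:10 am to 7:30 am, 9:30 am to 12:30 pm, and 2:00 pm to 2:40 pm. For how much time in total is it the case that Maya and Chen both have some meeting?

A ∩ B = 2:30 am-3:10 am, 5:20 am-6:00 am, 9:30 am-12:00 pm.
Total: 40 min + 40 min + 2 h 30 min = 3 h 50 min.

3 h 50 min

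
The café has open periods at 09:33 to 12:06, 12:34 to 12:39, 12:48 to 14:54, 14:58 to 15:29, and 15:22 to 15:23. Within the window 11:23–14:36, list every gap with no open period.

Covered (merged): 09:33–12:06, 12:34–12:39, 12:48–14:54, 14:58–15:29.
Gaps within 11:23–14:36: 12:06–12:34, 12:39–12:48.

12:06–12:34, 12:39–12:48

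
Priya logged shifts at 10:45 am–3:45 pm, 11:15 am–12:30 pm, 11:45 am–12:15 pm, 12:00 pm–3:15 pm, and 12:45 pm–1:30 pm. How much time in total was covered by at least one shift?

Merged: 10:45 am–3:45 pm.
Length: 5 h.

5 h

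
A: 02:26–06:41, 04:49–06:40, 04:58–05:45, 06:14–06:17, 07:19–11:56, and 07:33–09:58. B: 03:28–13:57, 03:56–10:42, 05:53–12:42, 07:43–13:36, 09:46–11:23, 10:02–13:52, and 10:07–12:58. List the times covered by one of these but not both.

02:26–03:28, 06:41–07:19, 11:56–13:57

Merge the first list: 02:26–06:41, 07:19–11:56.
Merge the second list: 03:28–13:57.
Only in the first: 02:26–03:28.
Only in the second: 06:41–07:19, 11:56–13:57.
Together these are the periods covered by exactly one.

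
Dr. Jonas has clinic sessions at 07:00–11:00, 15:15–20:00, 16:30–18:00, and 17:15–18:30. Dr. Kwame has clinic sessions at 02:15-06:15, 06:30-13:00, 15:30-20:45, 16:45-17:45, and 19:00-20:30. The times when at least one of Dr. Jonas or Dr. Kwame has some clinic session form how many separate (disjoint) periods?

3

Merge the first list: 07:00–11:00, 15:15–20:00.
Merge the second list: 02:15–06:15, 06:30–13:00, 15:30–20:45.
A ∪ B = 02:15–06:15, 06:30–13:00, 15:15–20:45.
That is 3 disjoint pieces.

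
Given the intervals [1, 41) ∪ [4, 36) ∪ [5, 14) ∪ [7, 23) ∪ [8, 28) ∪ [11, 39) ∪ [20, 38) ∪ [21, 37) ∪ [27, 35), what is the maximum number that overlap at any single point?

At 21, 7 of the intervals are simultaneously active.
No point has more.

7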